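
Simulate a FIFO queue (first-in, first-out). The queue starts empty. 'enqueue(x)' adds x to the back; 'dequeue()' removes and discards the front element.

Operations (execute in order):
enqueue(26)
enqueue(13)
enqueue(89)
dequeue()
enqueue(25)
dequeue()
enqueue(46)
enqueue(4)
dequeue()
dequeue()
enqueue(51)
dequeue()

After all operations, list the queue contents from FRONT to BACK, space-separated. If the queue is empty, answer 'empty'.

enqueue(26): [26]
enqueue(13): [26, 13]
enqueue(89): [26, 13, 89]
dequeue(): [13, 89]
enqueue(25): [13, 89, 25]
dequeue(): [89, 25]
enqueue(46): [89, 25, 46]
enqueue(4): [89, 25, 46, 4]
dequeue(): [25, 46, 4]
dequeue(): [46, 4]
enqueue(51): [46, 4, 51]
dequeue(): [4, 51]

Answer: 4 51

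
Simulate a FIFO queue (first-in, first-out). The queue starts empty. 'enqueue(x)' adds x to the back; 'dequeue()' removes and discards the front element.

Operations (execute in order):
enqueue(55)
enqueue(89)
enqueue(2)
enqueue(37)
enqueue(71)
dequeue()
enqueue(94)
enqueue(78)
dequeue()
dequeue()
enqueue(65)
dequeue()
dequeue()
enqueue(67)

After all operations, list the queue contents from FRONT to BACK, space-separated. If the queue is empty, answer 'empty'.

enqueue(55): [55]
enqueue(89): [55, 89]
enqueue(2): [55, 89, 2]
enqueue(37): [55, 89, 2, 37]
enqueue(71): [55, 89, 2, 37, 71]
dequeue(): [89, 2, 37, 71]
enqueue(94): [89, 2, 37, 71, 94]
enqueue(78): [89, 2, 37, 71, 94, 78]
dequeue(): [2, 37, 71, 94, 78]
dequeue(): [37, 71, 94, 78]
enqueue(65): [37, 71, 94, 78, 65]
dequeue(): [71, 94, 78, 65]
dequeue(): [94, 78, 65]
enqueue(67): [94, 78, 65, 67]

Answer: 94 78 65 67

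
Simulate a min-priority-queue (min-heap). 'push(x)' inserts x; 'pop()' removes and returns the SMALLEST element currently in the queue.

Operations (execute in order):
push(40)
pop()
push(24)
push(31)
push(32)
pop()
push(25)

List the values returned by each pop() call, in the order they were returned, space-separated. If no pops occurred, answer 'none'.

push(40): heap contents = [40]
pop() → 40: heap contents = []
push(24): heap contents = [24]
push(31): heap contents = [24, 31]
push(32): heap contents = [24, 31, 32]
pop() → 24: heap contents = [31, 32]
push(25): heap contents = [25, 31, 32]

Answer: 40 24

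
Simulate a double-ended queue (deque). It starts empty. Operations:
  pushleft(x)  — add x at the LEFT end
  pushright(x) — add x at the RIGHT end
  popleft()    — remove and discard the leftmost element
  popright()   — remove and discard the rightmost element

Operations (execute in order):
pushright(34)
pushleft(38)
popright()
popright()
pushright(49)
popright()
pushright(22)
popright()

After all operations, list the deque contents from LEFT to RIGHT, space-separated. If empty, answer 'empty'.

pushright(34): [34]
pushleft(38): [38, 34]
popright(): [38]
popright(): []
pushright(49): [49]
popright(): []
pushright(22): [22]
popright(): []

Answer: empty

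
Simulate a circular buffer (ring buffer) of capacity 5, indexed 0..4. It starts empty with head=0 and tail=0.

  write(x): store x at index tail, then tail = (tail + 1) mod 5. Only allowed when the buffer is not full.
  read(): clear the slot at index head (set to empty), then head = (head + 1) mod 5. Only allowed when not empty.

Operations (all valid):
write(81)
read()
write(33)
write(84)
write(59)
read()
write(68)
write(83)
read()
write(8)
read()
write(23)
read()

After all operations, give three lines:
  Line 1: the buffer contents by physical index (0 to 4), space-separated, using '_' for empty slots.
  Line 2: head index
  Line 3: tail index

write(81): buf=[81 _ _ _ _], head=0, tail=1, size=1
read(): buf=[_ _ _ _ _], head=1, tail=1, size=0
write(33): buf=[_ 33 _ _ _], head=1, tail=2, size=1
write(84): buf=[_ 33 84 _ _], head=1, tail=3, size=2
write(59): buf=[_ 33 84 59 _], head=1, tail=4, size=3
read(): buf=[_ _ 84 59 _], head=2, tail=4, size=2
write(68): buf=[_ _ 84 59 68], head=2, tail=0, size=3
write(83): buf=[83 _ 84 59 68], head=2, tail=1, size=4
read(): buf=[83 _ _ 59 68], head=3, tail=1, size=3
write(8): buf=[83 8 _ 59 68], head=3, tail=2, size=4
read(): buf=[83 8 _ _ 68], head=4, tail=2, size=3
write(23): buf=[83 8 23 _ 68], head=4, tail=3, size=4
read(): buf=[83 8 23 _ _], head=0, tail=3, size=3

Answer: 83 8 23 _ _
0
3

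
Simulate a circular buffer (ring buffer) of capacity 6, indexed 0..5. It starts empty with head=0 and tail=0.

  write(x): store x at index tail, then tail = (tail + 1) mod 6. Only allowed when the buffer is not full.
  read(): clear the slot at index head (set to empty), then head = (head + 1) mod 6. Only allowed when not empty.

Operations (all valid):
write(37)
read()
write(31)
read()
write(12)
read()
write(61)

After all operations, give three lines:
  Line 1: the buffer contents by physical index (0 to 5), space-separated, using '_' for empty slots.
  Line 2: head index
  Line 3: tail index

write(37): buf=[37 _ _ _ _ _], head=0, tail=1, size=1
read(): buf=[_ _ _ _ _ _], head=1, tail=1, size=0
write(31): buf=[_ 31 _ _ _ _], head=1, tail=2, size=1
read(): buf=[_ _ _ _ _ _], head=2, tail=2, size=0
write(12): buf=[_ _ 12 _ _ _], head=2, tail=3, size=1
read(): buf=[_ _ _ _ _ _], head=3, tail=3, size=0
write(61): buf=[_ _ _ 61 _ _], head=3, tail=4, size=1

Answer: _ _ _ 61 _ _
3
4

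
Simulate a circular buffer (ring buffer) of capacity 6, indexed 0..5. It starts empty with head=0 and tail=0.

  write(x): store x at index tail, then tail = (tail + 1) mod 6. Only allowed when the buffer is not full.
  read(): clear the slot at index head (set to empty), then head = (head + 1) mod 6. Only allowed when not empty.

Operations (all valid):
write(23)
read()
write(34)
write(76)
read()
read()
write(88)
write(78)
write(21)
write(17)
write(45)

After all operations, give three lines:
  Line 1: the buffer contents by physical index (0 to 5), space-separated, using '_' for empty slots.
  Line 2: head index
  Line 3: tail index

write(23): buf=[23 _ _ _ _ _], head=0, tail=1, size=1
read(): buf=[_ _ _ _ _ _], head=1, tail=1, size=0
write(34): buf=[_ 34 _ _ _ _], head=1, tail=2, size=1
write(76): buf=[_ 34 76 _ _ _], head=1, tail=3, size=2
read(): buf=[_ _ 76 _ _ _], head=2, tail=3, size=1
read(): buf=[_ _ _ _ _ _], head=3, tail=3, size=0
write(88): buf=[_ _ _ 88 _ _], head=3, tail=4, size=1
write(78): buf=[_ _ _ 88 78 _], head=3, tail=5, size=2
write(21): buf=[_ _ _ 88 78 21], head=3, tail=0, size=3
write(17): buf=[17 _ _ 88 78 21], head=3, tail=1, size=4
write(45): buf=[17 45 _ 88 78 21], head=3, tail=2, size=5

Answer: 17 45 _ 88 78 21
3
2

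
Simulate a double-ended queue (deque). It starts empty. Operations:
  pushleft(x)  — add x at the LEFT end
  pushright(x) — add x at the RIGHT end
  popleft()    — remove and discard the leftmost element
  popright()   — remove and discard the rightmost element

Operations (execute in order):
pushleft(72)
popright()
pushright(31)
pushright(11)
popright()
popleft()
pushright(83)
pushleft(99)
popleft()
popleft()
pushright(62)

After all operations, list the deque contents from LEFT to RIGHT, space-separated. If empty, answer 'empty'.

pushleft(72): [72]
popright(): []
pushright(31): [31]
pushright(11): [31, 11]
popright(): [31]
popleft(): []
pushright(83): [83]
pushleft(99): [99, 83]
popleft(): [83]
popleft(): []
pushright(62): [62]

Answer: 62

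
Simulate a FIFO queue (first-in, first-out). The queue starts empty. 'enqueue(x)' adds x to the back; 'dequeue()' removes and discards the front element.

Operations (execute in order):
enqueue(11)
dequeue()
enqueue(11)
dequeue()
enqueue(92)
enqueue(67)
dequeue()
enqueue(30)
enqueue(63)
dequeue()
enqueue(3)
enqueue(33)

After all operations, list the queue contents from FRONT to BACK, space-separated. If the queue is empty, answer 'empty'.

Answer: 30 63 3 33

Derivation:
enqueue(11): [11]
dequeue(): []
enqueue(11): [11]
dequeue(): []
enqueue(92): [92]
enqueue(67): [92, 67]
dequeue(): [67]
enqueue(30): [67, 30]
enqueue(63): [67, 30, 63]
dequeue(): [30, 63]
enqueue(3): [30, 63, 3]
enqueue(33): [30, 63, 3, 33]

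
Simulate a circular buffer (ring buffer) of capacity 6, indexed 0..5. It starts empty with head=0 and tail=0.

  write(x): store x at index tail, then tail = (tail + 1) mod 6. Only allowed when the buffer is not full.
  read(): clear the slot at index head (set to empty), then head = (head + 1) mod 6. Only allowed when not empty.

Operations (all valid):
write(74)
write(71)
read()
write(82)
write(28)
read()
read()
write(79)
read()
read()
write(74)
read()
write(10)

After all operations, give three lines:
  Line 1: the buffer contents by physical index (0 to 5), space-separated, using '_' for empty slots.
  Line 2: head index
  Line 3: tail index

write(74): buf=[74 _ _ _ _ _], head=0, tail=1, size=1
write(71): buf=[74 71 _ _ _ _], head=0, tail=2, size=2
read(): buf=[_ 71 _ _ _ _], head=1, tail=2, size=1
write(82): buf=[_ 71 82 _ _ _], head=1, tail=3, size=2
write(28): buf=[_ 71 82 28 _ _], head=1, tail=4, size=3
read(): buf=[_ _ 82 28 _ _], head=2, tail=4, size=2
read(): buf=[_ _ _ 28 _ _], head=3, tail=4, size=1
write(79): buf=[_ _ _ 28 79 _], head=3, tail=5, size=2
read(): buf=[_ _ _ _ 79 _], head=4, tail=5, size=1
read(): buf=[_ _ _ _ _ _], head=5, tail=5, size=0
write(74): buf=[_ _ _ _ _ 74], head=5, tail=0, size=1
read(): buf=[_ _ _ _ _ _], head=0, tail=0, size=0
write(10): buf=[10 _ _ _ _ _], head=0, tail=1, size=1

Answer: 10 _ _ _ _ _
0
1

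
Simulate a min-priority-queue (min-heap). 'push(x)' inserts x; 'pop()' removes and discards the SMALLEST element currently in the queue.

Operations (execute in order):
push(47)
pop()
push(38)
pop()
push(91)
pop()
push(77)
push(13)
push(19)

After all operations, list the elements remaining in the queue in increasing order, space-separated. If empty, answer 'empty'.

push(47): heap contents = [47]
pop() → 47: heap contents = []
push(38): heap contents = [38]
pop() → 38: heap contents = []
push(91): heap contents = [91]
pop() → 91: heap contents = []
push(77): heap contents = [77]
push(13): heap contents = [13, 77]
push(19): heap contents = [13, 19, 77]

Answer: 13 19 77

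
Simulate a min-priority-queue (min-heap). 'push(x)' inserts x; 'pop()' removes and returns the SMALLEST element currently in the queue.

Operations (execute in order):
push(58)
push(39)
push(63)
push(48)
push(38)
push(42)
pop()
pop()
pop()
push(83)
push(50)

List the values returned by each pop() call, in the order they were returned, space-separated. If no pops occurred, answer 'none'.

Answer: 38 39 42

Derivation:
push(58): heap contents = [58]
push(39): heap contents = [39, 58]
push(63): heap contents = [39, 58, 63]
push(48): heap contents = [39, 48, 58, 63]
push(38): heap contents = [38, 39, 48, 58, 63]
push(42): heap contents = [38, 39, 42, 48, 58, 63]
pop() → 38: heap contents = [39, 42, 48, 58, 63]
pop() → 39: heap contents = [42, 48, 58, 63]
pop() → 42: heap contents = [48, 58, 63]
push(83): heap contents = [48, 58, 63, 83]
push(50): heap contents = [48, 50, 58, 63, 83]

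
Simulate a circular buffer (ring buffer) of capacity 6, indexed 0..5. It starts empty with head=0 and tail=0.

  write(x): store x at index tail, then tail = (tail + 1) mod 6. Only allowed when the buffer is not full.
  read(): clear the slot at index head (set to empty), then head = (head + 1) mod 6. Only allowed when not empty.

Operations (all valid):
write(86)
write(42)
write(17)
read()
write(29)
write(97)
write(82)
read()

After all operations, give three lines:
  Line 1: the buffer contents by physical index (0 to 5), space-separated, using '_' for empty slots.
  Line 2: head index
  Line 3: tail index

Answer: _ _ 17 29 97 82
2
0

Derivation:
write(86): buf=[86 _ _ _ _ _], head=0, tail=1, size=1
write(42): buf=[86 42 _ _ _ _], head=0, tail=2, size=2
write(17): buf=[86 42 17 _ _ _], head=0, tail=3, size=3
read(): buf=[_ 42 17 _ _ _], head=1, tail=3, size=2
write(29): buf=[_ 42 17 29 _ _], head=1, tail=4, size=3
write(97): buf=[_ 42 17 29 97 _], head=1, tail=5, size=4
write(82): buf=[_ 42 17 29 97 82], head=1, tail=0, size=5
read(): buf=[_ _ 17 29 97 82], head=2, tail=0, size=4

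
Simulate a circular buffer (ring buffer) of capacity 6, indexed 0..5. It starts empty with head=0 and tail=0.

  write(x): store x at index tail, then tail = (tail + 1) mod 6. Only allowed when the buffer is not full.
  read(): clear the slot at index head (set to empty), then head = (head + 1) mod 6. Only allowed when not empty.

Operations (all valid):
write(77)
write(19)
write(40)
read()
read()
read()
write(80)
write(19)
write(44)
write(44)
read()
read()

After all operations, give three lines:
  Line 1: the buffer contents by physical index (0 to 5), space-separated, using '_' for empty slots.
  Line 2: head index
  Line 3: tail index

write(77): buf=[77 _ _ _ _ _], head=0, tail=1, size=1
write(19): buf=[77 19 _ _ _ _], head=0, tail=2, size=2
write(40): buf=[77 19 40 _ _ _], head=0, tail=3, size=3
read(): buf=[_ 19 40 _ _ _], head=1, tail=3, size=2
read(): buf=[_ _ 40 _ _ _], head=2, tail=3, size=1
read(): buf=[_ _ _ _ _ _], head=3, tail=3, size=0
write(80): buf=[_ _ _ 80 _ _], head=3, tail=4, size=1
write(19): buf=[_ _ _ 80 19 _], head=3, tail=5, size=2
write(44): buf=[_ _ _ 80 19 44], head=3, tail=0, size=3
write(44): buf=[44 _ _ 80 19 44], head=3, tail=1, size=4
read(): buf=[44 _ _ _ 19 44], head=4, tail=1, size=3
read(): buf=[44 _ _ _ _ 44], head=5, tail=1, size=2

Answer: 44 _ _ _ _ 44
5
1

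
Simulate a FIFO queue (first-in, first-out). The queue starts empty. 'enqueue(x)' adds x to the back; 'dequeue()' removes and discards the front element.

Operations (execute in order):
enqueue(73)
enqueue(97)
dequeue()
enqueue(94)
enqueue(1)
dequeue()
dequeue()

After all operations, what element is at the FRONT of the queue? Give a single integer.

enqueue(73): queue = [73]
enqueue(97): queue = [73, 97]
dequeue(): queue = [97]
enqueue(94): queue = [97, 94]
enqueue(1): queue = [97, 94, 1]
dequeue(): queue = [94, 1]
dequeue(): queue = [1]

Answer: 1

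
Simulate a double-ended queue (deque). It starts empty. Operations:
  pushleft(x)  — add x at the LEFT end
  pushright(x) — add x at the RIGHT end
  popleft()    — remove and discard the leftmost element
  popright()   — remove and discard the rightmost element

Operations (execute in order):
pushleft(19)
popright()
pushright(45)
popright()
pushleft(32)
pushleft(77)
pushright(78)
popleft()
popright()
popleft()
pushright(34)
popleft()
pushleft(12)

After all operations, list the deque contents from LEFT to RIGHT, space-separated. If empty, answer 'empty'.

Answer: 12

Derivation:
pushleft(19): [19]
popright(): []
pushright(45): [45]
popright(): []
pushleft(32): [32]
pushleft(77): [77, 32]
pushright(78): [77, 32, 78]
popleft(): [32, 78]
popright(): [32]
popleft(): []
pushright(34): [34]
popleft(): []
pushleft(12): [12]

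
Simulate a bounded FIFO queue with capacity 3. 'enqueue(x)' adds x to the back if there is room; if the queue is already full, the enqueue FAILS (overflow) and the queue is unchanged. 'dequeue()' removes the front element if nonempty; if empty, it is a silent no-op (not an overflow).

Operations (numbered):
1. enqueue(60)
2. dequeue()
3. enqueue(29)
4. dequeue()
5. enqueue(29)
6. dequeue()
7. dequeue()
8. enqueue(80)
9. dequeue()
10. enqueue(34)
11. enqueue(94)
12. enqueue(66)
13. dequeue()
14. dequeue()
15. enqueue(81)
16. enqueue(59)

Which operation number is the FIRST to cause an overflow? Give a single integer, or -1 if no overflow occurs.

1. enqueue(60): size=1
2. dequeue(): size=0
3. enqueue(29): size=1
4. dequeue(): size=0
5. enqueue(29): size=1
6. dequeue(): size=0
7. dequeue(): empty, no-op, size=0
8. enqueue(80): size=1
9. dequeue(): size=0
10. enqueue(34): size=1
11. enqueue(94): size=2
12. enqueue(66): size=3
13. dequeue(): size=2
14. dequeue(): size=1
15. enqueue(81): size=2
16. enqueue(59): size=3

Answer: -1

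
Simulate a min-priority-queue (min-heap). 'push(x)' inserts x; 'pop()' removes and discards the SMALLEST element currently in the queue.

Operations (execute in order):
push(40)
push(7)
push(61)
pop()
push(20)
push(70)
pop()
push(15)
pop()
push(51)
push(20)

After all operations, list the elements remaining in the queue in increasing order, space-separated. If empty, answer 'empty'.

push(40): heap contents = [40]
push(7): heap contents = [7, 40]
push(61): heap contents = [7, 40, 61]
pop() → 7: heap contents = [40, 61]
push(20): heap contents = [20, 40, 61]
push(70): heap contents = [20, 40, 61, 70]
pop() → 20: heap contents = [40, 61, 70]
push(15): heap contents = [15, 40, 61, 70]
pop() → 15: heap contents = [40, 61, 70]
push(51): heap contents = [40, 51, 61, 70]
push(20): heap contents = [20, 40, 51, 61, 70]

Answer: 20 40 51 61 70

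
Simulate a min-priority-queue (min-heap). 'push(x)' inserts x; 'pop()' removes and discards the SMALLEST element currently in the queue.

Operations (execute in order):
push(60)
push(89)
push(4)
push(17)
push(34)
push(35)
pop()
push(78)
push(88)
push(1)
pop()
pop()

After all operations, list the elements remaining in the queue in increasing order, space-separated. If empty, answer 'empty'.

push(60): heap contents = [60]
push(89): heap contents = [60, 89]
push(4): heap contents = [4, 60, 89]
push(17): heap contents = [4, 17, 60, 89]
push(34): heap contents = [4, 17, 34, 60, 89]
push(35): heap contents = [4, 17, 34, 35, 60, 89]
pop() → 4: heap contents = [17, 34, 35, 60, 89]
push(78): heap contents = [17, 34, 35, 60, 78, 89]
push(88): heap contents = [17, 34, 35, 60, 78, 88, 89]
push(1): heap contents = [1, 17, 34, 35, 60, 78, 88, 89]
pop() → 1: heap contents = [17, 34, 35, 60, 78, 88, 89]
pop() → 17: heap contents = [34, 35, 60, 78, 88, 89]

Answer: 34 35 60 78 88 89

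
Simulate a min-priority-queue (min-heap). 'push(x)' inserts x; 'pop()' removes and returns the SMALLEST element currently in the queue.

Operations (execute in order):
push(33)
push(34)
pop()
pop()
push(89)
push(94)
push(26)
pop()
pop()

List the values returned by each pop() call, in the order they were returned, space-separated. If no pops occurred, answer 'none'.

Answer: 33 34 26 89

Derivation:
push(33): heap contents = [33]
push(34): heap contents = [33, 34]
pop() → 33: heap contents = [34]
pop() → 34: heap contents = []
push(89): heap contents = [89]
push(94): heap contents = [89, 94]
push(26): heap contents = [26, 89, 94]
pop() → 26: heap contents = [89, 94]
pop() → 89: heap contents = [94]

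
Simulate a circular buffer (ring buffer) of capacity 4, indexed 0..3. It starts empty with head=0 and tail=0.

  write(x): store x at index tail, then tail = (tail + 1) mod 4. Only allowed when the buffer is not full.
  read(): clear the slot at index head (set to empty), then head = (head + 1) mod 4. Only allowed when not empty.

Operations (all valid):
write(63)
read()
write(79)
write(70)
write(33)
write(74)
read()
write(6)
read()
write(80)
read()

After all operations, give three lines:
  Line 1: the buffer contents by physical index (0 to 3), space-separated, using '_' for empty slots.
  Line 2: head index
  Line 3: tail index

write(63): buf=[63 _ _ _], head=0, tail=1, size=1
read(): buf=[_ _ _ _], head=1, tail=1, size=0
write(79): buf=[_ 79 _ _], head=1, tail=2, size=1
write(70): buf=[_ 79 70 _], head=1, tail=3, size=2
write(33): buf=[_ 79 70 33], head=1, tail=0, size=3
write(74): buf=[74 79 70 33], head=1, tail=1, size=4
read(): buf=[74 _ 70 33], head=2, tail=1, size=3
write(6): buf=[74 6 70 33], head=2, tail=2, size=4
read(): buf=[74 6 _ 33], head=3, tail=2, size=3
write(80): buf=[74 6 80 33], head=3, tail=3, size=4
read(): buf=[74 6 80 _], head=0, tail=3, size=3

Answer: 74 6 80 _
0
3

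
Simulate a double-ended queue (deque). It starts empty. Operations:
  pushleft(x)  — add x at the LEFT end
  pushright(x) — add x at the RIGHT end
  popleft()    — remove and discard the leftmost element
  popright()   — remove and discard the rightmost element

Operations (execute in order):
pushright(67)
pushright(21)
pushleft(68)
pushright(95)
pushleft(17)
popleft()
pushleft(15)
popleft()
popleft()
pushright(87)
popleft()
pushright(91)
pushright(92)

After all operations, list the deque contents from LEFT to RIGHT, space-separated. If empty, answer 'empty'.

pushright(67): [67]
pushright(21): [67, 21]
pushleft(68): [68, 67, 21]
pushright(95): [68, 67, 21, 95]
pushleft(17): [17, 68, 67, 21, 95]
popleft(): [68, 67, 21, 95]
pushleft(15): [15, 68, 67, 21, 95]
popleft(): [68, 67, 21, 95]
popleft(): [67, 21, 95]
pushright(87): [67, 21, 95, 87]
popleft(): [21, 95, 87]
pushright(91): [21, 95, 87, 91]
pushright(92): [21, 95, 87, 91, 92]

Answer: 21 95 87 91 92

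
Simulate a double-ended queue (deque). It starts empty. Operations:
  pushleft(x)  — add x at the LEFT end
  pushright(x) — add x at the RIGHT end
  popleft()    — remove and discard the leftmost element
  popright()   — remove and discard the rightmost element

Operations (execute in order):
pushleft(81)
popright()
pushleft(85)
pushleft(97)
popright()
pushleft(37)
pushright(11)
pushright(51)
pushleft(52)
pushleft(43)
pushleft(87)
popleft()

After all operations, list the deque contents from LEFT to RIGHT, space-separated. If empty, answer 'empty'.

Answer: 43 52 37 97 11 51

Derivation:
pushleft(81): [81]
popright(): []
pushleft(85): [85]
pushleft(97): [97, 85]
popright(): [97]
pushleft(37): [37, 97]
pushright(11): [37, 97, 11]
pushright(51): [37, 97, 11, 51]
pushleft(52): [52, 37, 97, 11, 51]
pushleft(43): [43, 52, 37, 97, 11, 51]
pushleft(87): [87, 43, 52, 37, 97, 11, 51]
popleft(): [43, 52, 37, 97, 11, 51]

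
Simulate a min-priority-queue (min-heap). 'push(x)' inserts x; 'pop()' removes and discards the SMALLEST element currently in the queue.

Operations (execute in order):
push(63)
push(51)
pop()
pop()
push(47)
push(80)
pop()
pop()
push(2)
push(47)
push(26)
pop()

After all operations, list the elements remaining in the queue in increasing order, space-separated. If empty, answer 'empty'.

push(63): heap contents = [63]
push(51): heap contents = [51, 63]
pop() → 51: heap contents = [63]
pop() → 63: heap contents = []
push(47): heap contents = [47]
push(80): heap contents = [47, 80]
pop() → 47: heap contents = [80]
pop() → 80: heap contents = []
push(2): heap contents = [2]
push(47): heap contents = [2, 47]
push(26): heap contents = [2, 26, 47]
pop() → 2: heap contents = [26, 47]

Answer: 26 47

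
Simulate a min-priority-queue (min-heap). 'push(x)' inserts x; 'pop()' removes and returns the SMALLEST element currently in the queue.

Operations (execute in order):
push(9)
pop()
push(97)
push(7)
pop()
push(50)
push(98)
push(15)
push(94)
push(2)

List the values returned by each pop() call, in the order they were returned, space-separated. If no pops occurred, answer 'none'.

push(9): heap contents = [9]
pop() → 9: heap contents = []
push(97): heap contents = [97]
push(7): heap contents = [7, 97]
pop() → 7: heap contents = [97]
push(50): heap contents = [50, 97]
push(98): heap contents = [50, 97, 98]
push(15): heap contents = [15, 50, 97, 98]
push(94): heap contents = [15, 50, 94, 97, 98]
push(2): heap contents = [2, 15, 50, 94, 97, 98]

Answer: 9 7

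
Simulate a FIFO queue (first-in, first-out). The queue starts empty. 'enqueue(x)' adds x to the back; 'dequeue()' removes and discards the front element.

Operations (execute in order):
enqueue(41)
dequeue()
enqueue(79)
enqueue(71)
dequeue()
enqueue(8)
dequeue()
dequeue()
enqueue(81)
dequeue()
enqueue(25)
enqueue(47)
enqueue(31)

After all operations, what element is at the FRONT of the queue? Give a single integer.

Answer: 25

Derivation:
enqueue(41): queue = [41]
dequeue(): queue = []
enqueue(79): queue = [79]
enqueue(71): queue = [79, 71]
dequeue(): queue = [71]
enqueue(8): queue = [71, 8]
dequeue(): queue = [8]
dequeue(): queue = []
enqueue(81): queue = [81]
dequeue(): queue = []
enqueue(25): queue = [25]
enqueue(47): queue = [25, 47]
enqueue(31): queue = [25, 47, 31]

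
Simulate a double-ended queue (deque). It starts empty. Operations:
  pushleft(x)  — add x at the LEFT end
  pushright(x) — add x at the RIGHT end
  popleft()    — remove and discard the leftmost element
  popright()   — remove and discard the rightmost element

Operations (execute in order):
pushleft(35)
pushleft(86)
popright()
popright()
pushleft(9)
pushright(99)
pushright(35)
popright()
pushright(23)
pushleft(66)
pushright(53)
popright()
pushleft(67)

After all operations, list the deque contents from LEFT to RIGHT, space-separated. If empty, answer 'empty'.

Answer: 67 66 9 99 23

Derivation:
pushleft(35): [35]
pushleft(86): [86, 35]
popright(): [86]
popright(): []
pushleft(9): [9]
pushright(99): [9, 99]
pushright(35): [9, 99, 35]
popright(): [9, 99]
pushright(23): [9, 99, 23]
pushleft(66): [66, 9, 99, 23]
pushright(53): [66, 9, 99, 23, 53]
popright(): [66, 9, 99, 23]
pushleft(67): [67, 66, 9, 99, 23]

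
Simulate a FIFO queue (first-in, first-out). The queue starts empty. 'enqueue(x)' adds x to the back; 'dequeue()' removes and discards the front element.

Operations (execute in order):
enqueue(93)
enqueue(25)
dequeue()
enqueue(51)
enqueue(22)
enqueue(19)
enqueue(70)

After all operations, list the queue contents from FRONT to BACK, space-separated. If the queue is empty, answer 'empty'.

Answer: 25 51 22 19 70

Derivation:
enqueue(93): [93]
enqueue(25): [93, 25]
dequeue(): [25]
enqueue(51): [25, 51]
enqueue(22): [25, 51, 22]
enqueue(19): [25, 51, 22, 19]
enqueue(70): [25, 51, 22, 19, 70]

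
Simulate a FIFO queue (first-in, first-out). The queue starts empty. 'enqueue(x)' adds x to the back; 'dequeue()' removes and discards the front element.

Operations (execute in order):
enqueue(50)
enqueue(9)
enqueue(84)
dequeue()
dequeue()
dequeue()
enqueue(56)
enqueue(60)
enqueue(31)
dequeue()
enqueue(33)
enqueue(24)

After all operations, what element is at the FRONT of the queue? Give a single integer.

Answer: 60

Derivation:
enqueue(50): queue = [50]
enqueue(9): queue = [50, 9]
enqueue(84): queue = [50, 9, 84]
dequeue(): queue = [9, 84]
dequeue(): queue = [84]
dequeue(): queue = []
enqueue(56): queue = [56]
enqueue(60): queue = [56, 60]
enqueue(31): queue = [56, 60, 31]
dequeue(): queue = [60, 31]
enqueue(33): queue = [60, 31, 33]
enqueue(24): queue = [60, 31, 33, 24]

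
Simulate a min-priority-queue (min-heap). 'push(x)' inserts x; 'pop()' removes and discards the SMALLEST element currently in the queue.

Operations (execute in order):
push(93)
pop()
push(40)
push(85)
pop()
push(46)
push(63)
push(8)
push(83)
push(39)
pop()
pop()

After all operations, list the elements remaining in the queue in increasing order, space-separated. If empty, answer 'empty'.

push(93): heap contents = [93]
pop() → 93: heap contents = []
push(40): heap contents = [40]
push(85): heap contents = [40, 85]
pop() → 40: heap contents = [85]
push(46): heap contents = [46, 85]
push(63): heap contents = [46, 63, 85]
push(8): heap contents = [8, 46, 63, 85]
push(83): heap contents = [8, 46, 63, 83, 85]
push(39): heap contents = [8, 39, 46, 63, 83, 85]
pop() → 8: heap contents = [39, 46, 63, 83, 85]
pop() → 39: heap contents = [46, 63, 83, 85]

Answer: 46 63 83 85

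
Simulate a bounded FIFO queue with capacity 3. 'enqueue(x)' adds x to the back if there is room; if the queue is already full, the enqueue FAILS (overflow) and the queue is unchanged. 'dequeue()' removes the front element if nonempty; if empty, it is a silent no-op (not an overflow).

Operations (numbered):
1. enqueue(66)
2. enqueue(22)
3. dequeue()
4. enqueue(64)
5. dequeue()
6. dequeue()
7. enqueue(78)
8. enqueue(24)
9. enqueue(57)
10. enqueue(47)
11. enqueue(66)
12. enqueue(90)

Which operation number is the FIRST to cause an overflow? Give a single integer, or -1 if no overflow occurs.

1. enqueue(66): size=1
2. enqueue(22): size=2
3. dequeue(): size=1
4. enqueue(64): size=2
5. dequeue(): size=1
6. dequeue(): size=0
7. enqueue(78): size=1
8. enqueue(24): size=2
9. enqueue(57): size=3
10. enqueue(47): size=3=cap → OVERFLOW (fail)
11. enqueue(66): size=3=cap → OVERFLOW (fail)
12. enqueue(90): size=3=cap → OVERFLOW (fail)

Answer: 10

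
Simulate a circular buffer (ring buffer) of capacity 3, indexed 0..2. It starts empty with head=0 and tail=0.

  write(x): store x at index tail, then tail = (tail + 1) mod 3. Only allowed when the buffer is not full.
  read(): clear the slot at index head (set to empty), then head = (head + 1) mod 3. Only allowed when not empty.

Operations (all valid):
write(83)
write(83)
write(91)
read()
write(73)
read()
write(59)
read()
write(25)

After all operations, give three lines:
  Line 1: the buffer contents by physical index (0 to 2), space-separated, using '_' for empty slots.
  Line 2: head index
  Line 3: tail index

Answer: 73 59 25
0
0

Derivation:
write(83): buf=[83 _ _], head=0, tail=1, size=1
write(83): buf=[83 83 _], head=0, tail=2, size=2
write(91): buf=[83 83 91], head=0, tail=0, size=3
read(): buf=[_ 83 91], head=1, tail=0, size=2
write(73): buf=[73 83 91], head=1, tail=1, size=3
read(): buf=[73 _ 91], head=2, tail=1, size=2
write(59): buf=[73 59 91], head=2, tail=2, size=3
read(): buf=[73 59 _], head=0, tail=2, size=2
write(25): buf=[73 59 25], head=0, tail=0, size=3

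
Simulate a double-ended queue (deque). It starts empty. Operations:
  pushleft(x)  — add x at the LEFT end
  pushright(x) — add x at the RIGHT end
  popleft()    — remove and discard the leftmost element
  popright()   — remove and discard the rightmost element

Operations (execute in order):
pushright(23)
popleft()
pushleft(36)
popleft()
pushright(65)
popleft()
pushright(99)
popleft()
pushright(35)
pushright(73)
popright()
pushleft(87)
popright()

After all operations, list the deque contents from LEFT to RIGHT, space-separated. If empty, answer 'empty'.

Answer: 87

Derivation:
pushright(23): [23]
popleft(): []
pushleft(36): [36]
popleft(): []
pushright(65): [65]
popleft(): []
pushright(99): [99]
popleft(): []
pushright(35): [35]
pushright(73): [35, 73]
popright(): [35]
pushleft(87): [87, 35]
popright(): [87]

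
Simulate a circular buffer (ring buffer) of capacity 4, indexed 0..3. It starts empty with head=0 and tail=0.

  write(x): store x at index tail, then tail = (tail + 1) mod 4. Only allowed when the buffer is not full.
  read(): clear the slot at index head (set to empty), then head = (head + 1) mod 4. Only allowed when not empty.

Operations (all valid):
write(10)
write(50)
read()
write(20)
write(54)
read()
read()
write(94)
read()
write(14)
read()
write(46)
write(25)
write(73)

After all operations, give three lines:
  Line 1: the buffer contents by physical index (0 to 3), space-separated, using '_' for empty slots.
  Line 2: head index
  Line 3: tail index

write(10): buf=[10 _ _ _], head=0, tail=1, size=1
write(50): buf=[10 50 _ _], head=0, tail=2, size=2
read(): buf=[_ 50 _ _], head=1, tail=2, size=1
write(20): buf=[_ 50 20 _], head=1, tail=3, size=2
write(54): buf=[_ 50 20 54], head=1, tail=0, size=3
read(): buf=[_ _ 20 54], head=2, tail=0, size=2
read(): buf=[_ _ _ 54], head=3, tail=0, size=1
write(94): buf=[94 _ _ 54], head=3, tail=1, size=2
read(): buf=[94 _ _ _], head=0, tail=1, size=1
write(14): buf=[94 14 _ _], head=0, tail=2, size=2
read(): buf=[_ 14 _ _], head=1, tail=2, size=1
write(46): buf=[_ 14 46 _], head=1, tail=3, size=2
write(25): buf=[_ 14 46 25], head=1, tail=0, size=3
write(73): buf=[73 14 46 25], head=1, tail=1, size=4

Answer: 73 14 46 25
1
1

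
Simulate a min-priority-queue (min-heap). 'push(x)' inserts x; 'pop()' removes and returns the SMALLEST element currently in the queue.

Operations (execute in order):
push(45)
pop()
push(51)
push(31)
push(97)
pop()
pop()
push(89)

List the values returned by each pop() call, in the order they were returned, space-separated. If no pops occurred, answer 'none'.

Answer: 45 31 51

Derivation:
push(45): heap contents = [45]
pop() → 45: heap contents = []
push(51): heap contents = [51]
push(31): heap contents = [31, 51]
push(97): heap contents = [31, 51, 97]
pop() → 31: heap contents = [51, 97]
pop() → 51: heap contents = [97]
push(89): heap contents = [89, 97]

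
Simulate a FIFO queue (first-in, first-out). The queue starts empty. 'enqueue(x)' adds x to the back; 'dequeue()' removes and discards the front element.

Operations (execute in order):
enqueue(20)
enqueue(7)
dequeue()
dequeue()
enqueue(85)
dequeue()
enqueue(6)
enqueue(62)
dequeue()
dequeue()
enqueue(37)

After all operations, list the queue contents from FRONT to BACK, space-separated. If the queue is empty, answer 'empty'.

enqueue(20): [20]
enqueue(7): [20, 7]
dequeue(): [7]
dequeue(): []
enqueue(85): [85]
dequeue(): []
enqueue(6): [6]
enqueue(62): [6, 62]
dequeue(): [62]
dequeue(): []
enqueue(37): [37]

Answer: 37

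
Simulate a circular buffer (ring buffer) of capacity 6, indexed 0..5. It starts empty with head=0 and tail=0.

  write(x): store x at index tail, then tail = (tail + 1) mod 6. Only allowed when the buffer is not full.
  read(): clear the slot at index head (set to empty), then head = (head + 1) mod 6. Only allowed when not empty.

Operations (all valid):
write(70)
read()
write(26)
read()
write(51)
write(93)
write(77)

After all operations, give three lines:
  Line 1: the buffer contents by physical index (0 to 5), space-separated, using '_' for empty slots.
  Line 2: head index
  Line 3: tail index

write(70): buf=[70 _ _ _ _ _], head=0, tail=1, size=1
read(): buf=[_ _ _ _ _ _], head=1, tail=1, size=0
write(26): buf=[_ 26 _ _ _ _], head=1, tail=2, size=1
read(): buf=[_ _ _ _ _ _], head=2, tail=2, size=0
write(51): buf=[_ _ 51 _ _ _], head=2, tail=3, size=1
write(93): buf=[_ _ 51 93 _ _], head=2, tail=4, size=2
write(77): buf=[_ _ 51 93 77 _], head=2, tail=5, size=3

Answer: _ _ 51 93 77 _
2
5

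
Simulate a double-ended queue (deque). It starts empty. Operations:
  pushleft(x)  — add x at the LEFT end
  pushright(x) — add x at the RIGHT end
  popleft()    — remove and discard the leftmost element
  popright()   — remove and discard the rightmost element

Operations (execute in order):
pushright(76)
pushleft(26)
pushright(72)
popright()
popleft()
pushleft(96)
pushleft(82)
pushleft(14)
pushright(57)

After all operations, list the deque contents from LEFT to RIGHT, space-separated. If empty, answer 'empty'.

Answer: 14 82 96 76 57

Derivation:
pushright(76): [76]
pushleft(26): [26, 76]
pushright(72): [26, 76, 72]
popright(): [26, 76]
popleft(): [76]
pushleft(96): [96, 76]
pushleft(82): [82, 96, 76]
pushleft(14): [14, 82, 96, 76]
pushright(57): [14, 82, 96, 76, 57]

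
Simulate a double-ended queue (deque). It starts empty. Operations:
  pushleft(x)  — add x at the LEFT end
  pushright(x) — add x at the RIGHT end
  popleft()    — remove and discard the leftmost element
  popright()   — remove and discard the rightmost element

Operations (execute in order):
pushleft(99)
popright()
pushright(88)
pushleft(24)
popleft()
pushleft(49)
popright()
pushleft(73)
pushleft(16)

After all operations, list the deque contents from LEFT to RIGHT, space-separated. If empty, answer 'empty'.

Answer: 16 73 49

Derivation:
pushleft(99): [99]
popright(): []
pushright(88): [88]
pushleft(24): [24, 88]
popleft(): [88]
pushleft(49): [49, 88]
popright(): [49]
pushleft(73): [73, 49]
pushleft(16): [16, 73, 49]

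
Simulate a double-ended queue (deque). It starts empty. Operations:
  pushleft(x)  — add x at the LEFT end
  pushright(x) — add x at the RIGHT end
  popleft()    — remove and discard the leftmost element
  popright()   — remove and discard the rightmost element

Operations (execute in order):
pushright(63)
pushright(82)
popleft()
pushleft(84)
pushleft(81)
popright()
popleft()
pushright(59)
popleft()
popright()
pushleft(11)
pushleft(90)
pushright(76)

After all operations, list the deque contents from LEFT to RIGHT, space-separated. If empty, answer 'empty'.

Answer: 90 11 76

Derivation:
pushright(63): [63]
pushright(82): [63, 82]
popleft(): [82]
pushleft(84): [84, 82]
pushleft(81): [81, 84, 82]
popright(): [81, 84]
popleft(): [84]
pushright(59): [84, 59]
popleft(): [59]
popright(): []
pushleft(11): [11]
pushleft(90): [90, 11]
pushright(76): [90, 11, 76]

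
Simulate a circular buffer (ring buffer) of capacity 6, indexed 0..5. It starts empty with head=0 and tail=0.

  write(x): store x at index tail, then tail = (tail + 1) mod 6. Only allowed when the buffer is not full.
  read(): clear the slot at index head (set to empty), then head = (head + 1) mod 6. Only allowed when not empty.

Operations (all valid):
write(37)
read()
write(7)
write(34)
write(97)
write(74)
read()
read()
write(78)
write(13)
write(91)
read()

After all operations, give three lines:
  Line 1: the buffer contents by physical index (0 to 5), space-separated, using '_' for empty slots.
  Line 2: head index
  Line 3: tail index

write(37): buf=[37 _ _ _ _ _], head=0, tail=1, size=1
read(): buf=[_ _ _ _ _ _], head=1, tail=1, size=0
write(7): buf=[_ 7 _ _ _ _], head=1, tail=2, size=1
write(34): buf=[_ 7 34 _ _ _], head=1, tail=3, size=2
write(97): buf=[_ 7 34 97 _ _], head=1, tail=4, size=3
write(74): buf=[_ 7 34 97 74 _], head=1, tail=5, size=4
read(): buf=[_ _ 34 97 74 _], head=2, tail=5, size=3
read(): buf=[_ _ _ 97 74 _], head=3, tail=5, size=2
write(78): buf=[_ _ _ 97 74 78], head=3, tail=0, size=3
write(13): buf=[13 _ _ 97 74 78], head=3, tail=1, size=4
write(91): buf=[13 91 _ 97 74 78], head=3, tail=2, size=5
read(): buf=[13 91 _ _ 74 78], head=4, tail=2, size=4

Answer: 13 91 _ _ 74 78
4
2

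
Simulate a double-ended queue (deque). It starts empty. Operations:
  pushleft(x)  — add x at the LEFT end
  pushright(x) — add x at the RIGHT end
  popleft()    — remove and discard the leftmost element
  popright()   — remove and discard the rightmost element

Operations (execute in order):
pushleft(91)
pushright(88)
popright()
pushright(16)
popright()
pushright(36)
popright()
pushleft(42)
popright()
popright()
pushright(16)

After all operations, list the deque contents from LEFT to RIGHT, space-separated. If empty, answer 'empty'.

Answer: 16

Derivation:
pushleft(91): [91]
pushright(88): [91, 88]
popright(): [91]
pushright(16): [91, 16]
popright(): [91]
pushright(36): [91, 36]
popright(): [91]
pushleft(42): [42, 91]
popright(): [42]
popright(): []
pushright(16): [16]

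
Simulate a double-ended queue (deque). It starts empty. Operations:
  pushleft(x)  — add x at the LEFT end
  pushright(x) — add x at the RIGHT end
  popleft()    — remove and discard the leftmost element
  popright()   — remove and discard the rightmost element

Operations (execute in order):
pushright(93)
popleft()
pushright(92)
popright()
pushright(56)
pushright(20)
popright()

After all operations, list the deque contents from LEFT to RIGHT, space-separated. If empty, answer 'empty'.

pushright(93): [93]
popleft(): []
pushright(92): [92]
popright(): []
pushright(56): [56]
pushright(20): [56, 20]
popright(): [56]

Answer: 56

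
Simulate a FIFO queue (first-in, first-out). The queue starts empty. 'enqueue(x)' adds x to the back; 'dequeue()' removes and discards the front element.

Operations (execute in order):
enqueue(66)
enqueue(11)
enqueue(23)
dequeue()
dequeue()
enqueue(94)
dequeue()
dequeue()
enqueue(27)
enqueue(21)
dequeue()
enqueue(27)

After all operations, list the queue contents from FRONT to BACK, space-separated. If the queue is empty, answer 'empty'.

enqueue(66): [66]
enqueue(11): [66, 11]
enqueue(23): [66, 11, 23]
dequeue(): [11, 23]
dequeue(): [23]
enqueue(94): [23, 94]
dequeue(): [94]
dequeue(): []
enqueue(27): [27]
enqueue(21): [27, 21]
dequeue(): [21]
enqueue(27): [21, 27]

Answer: 21 27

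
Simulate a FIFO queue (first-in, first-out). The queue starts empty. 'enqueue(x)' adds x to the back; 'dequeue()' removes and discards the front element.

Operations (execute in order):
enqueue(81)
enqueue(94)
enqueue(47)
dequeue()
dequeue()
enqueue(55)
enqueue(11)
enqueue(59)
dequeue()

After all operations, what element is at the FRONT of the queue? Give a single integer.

enqueue(81): queue = [81]
enqueue(94): queue = [81, 94]
enqueue(47): queue = [81, 94, 47]
dequeue(): queue = [94, 47]
dequeue(): queue = [47]
enqueue(55): queue = [47, 55]
enqueue(11): queue = [47, 55, 11]
enqueue(59): queue = [47, 55, 11, 59]
dequeue(): queue = [55, 11, 59]

Answer: 55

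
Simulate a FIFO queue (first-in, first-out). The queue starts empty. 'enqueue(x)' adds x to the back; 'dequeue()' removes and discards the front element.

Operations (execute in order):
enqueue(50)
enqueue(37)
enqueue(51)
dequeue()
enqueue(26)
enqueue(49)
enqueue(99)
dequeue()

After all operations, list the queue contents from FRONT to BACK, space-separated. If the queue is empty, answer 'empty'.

Answer: 51 26 49 99

Derivation:
enqueue(50): [50]
enqueue(37): [50, 37]
enqueue(51): [50, 37, 51]
dequeue(): [37, 51]
enqueue(26): [37, 51, 26]
enqueue(49): [37, 51, 26, 49]
enqueue(99): [37, 51, 26, 49, 99]
dequeue(): [51, 26, 49, 99]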